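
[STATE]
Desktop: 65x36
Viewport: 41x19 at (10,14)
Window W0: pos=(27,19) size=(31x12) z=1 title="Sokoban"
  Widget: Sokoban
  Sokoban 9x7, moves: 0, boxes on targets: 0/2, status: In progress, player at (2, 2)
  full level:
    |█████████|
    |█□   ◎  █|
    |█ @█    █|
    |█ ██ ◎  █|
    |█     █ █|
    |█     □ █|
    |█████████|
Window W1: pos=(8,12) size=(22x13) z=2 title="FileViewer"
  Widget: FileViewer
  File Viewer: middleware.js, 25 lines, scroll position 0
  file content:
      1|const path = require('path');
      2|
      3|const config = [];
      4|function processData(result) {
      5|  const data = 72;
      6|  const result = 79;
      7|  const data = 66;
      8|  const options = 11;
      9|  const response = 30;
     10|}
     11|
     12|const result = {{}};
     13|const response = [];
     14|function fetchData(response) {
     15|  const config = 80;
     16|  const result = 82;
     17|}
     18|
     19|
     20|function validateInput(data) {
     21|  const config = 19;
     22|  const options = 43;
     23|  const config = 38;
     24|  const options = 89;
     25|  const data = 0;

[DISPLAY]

───────────────────┨                     
onst path = requir▲┃                     
                  █┃                     
onst config = []; ░┃                     
unction processDat░┃                     
 const data = 72; ░┃━━━━━━━━━━━━━━━━━━━━━
 const result = 79░┃okoban               
 const data = 66; ░┃─────────────────────
 const options = 1░┃███████              
 const response = ▼┃   ◎  █              
━━━━━━━━━━━━━━━━━━━┛@█    █              
                 ┃█ ██ ◎  █              
                 ┃█     █ █              
                 ┃█     □ █              
                 ┃█████████              
                 ┃Moves: 0  0/2          
                 ┗━━━━━━━━━━━━━━━━━━━━━━━
                                         
                                         


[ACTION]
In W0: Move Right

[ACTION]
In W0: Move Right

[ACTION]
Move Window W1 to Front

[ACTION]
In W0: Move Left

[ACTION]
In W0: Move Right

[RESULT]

───────────────────┨                     
onst path = requir▲┃                     
                  █┃                     
onst config = []; ░┃                     
unction processDat░┃                     
 const data = 72; ░┃━━━━━━━━━━━━━━━━━━━━━
 const result = 79░┃okoban               
 const data = 66; ░┃─────────────────────
 const options = 1░┃███████              
 const response = ▼┃   ◎  █              
━━━━━━━━━━━━━━━━━━━┛@█    █              
                 ┃█ ██ ◎  █              
                 ┃█     █ █              
                 ┃█     □ █              
                 ┃█████████              
                 ┃Moves: 2  0/2          
                 ┗━━━━━━━━━━━━━━━━━━━━━━━
                                         
                                         


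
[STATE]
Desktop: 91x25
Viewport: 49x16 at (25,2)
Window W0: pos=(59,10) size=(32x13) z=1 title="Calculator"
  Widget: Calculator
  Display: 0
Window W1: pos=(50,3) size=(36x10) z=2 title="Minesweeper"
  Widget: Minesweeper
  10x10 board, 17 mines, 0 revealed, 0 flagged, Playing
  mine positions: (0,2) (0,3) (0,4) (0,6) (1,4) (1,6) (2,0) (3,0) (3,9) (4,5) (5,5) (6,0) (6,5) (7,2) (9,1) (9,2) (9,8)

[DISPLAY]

                                                 
                         ┏━━━━━━━━━━━━━━━━━━━━━━━
                         ┃ Minesweeper           
                         ┠───────────────────────
                         ┃■■■■■■■■■■             
                         ┃■■■■■■■■■■             
                         ┃■■■■■■■■■■             
                         ┃■■■■■■■■■■             
                         ┃■■■■■■■■■■             
                         ┃■■■■■■■■■■             
                         ┗━━━━━━━━━━━━━━━━━━━━━━━
                                  ┃              
                                  ┃┌───┬───┬───┬─
                                  ┃│ 7 │ 8 │ 9 │ 
                                  ┃├───┼───┼───┼─
                                  ┃│ 4 │ 5 │ 6 │ 


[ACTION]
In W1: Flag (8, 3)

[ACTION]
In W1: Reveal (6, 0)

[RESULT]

                                                 
                         ┏━━━━━━━━━━━━━━━━━━━━━━━
                         ┃ Minesweeper           
                         ┠───────────────────────
                         ┃■■✹✹✹■✹■■■             
                         ┃■■■■✹■✹■■■             
                         ┃✹■■■■■■■■■             
                         ┃✹■■■■■■■■✹             
                         ┃■■■■■✹■■■■             
                         ┃■■■■■✹■■■■             
                         ┗━━━━━━━━━━━━━━━━━━━━━━━
                                  ┃              
                                  ┃┌───┬───┬───┬─
                                  ┃│ 7 │ 8 │ 9 │ 
                                  ┃├───┼───┼───┼─
                                  ┃│ 4 │ 5 │ 6 │ 


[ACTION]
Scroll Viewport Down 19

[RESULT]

                         ┃✹■■■■■■■■✹             
                         ┃■■■■■✹■■■■             
                         ┃■■■■■✹■■■■             
                         ┗━━━━━━━━━━━━━━━━━━━━━━━
                                  ┃              
                                  ┃┌───┬───┬───┬─
                                  ┃│ 7 │ 8 │ 9 │ 
                                  ┃├───┼───┼───┼─
                                  ┃│ 4 │ 5 │ 6 │ 
                                  ┃├───┼───┼───┼─
                                  ┃│ 1 │ 2 │ 3 │ 
                                  ┃├───┼───┼───┼─
                                  ┃│ 0 │ . │ = │ 
                                  ┗━━━━━━━━━━━━━━
                                                 
                                                 


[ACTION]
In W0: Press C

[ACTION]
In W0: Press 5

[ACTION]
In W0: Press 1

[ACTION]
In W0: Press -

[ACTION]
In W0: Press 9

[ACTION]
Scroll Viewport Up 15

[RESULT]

                                                 
                                                 
                                                 
                         ┏━━━━━━━━━━━━━━━━━━━━━━━
                         ┃ Minesweeper           
                         ┠───────────────────────
                         ┃■■✹✹✹■✹■■■             
                         ┃■■■■✹■✹■■■             
                         ┃✹■■■■■■■■■             
                         ┃✹■■■■■■■■✹             
                         ┃■■■■■✹■■■■             
                         ┃■■■■■✹■■■■             
                         ┗━━━━━━━━━━━━━━━━━━━━━━━
                                  ┃              
                                  ┃┌───┬───┬───┬─
                                  ┃│ 7 │ 8 │ 9 │ 


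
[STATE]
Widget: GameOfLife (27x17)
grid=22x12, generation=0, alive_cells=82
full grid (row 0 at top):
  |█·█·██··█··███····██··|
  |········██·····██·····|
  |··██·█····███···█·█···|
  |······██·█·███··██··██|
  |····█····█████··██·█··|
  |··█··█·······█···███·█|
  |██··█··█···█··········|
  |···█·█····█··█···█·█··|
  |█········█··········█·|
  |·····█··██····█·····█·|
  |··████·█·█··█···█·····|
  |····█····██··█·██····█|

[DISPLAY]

Gen: 0                     
█·█·██··█··███····██··     
········██·····██·····     
··██·█····███···█·█···     
······██·█·███··██··██     
····█····█████··██·█··     
··█··█·······█···███·█     
██··█··█···█··········     
···█·█····█··█···█·█··     
█········█··········█·     
·····█··██····█·····█·     
··████·█·█··█···█·····     
····█····██··█·██····█     
                           
                           
                           
                           


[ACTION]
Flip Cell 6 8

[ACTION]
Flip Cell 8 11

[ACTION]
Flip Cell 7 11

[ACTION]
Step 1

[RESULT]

Gen: 1                     
········██··█·········     
·██··█··██···█·██·██··     
······██·····█········     
···████·██·····█···██·     
·····██·██····█····█·█     
·█·███··██···█··██·██·     
·██████···██·····█·██·     
██··█···██·█··········     
····█···██·██······██·     
···█·██··█············     
···█·██······██·█·····     
····██··███····██·····     
                           
                           
                           
                           


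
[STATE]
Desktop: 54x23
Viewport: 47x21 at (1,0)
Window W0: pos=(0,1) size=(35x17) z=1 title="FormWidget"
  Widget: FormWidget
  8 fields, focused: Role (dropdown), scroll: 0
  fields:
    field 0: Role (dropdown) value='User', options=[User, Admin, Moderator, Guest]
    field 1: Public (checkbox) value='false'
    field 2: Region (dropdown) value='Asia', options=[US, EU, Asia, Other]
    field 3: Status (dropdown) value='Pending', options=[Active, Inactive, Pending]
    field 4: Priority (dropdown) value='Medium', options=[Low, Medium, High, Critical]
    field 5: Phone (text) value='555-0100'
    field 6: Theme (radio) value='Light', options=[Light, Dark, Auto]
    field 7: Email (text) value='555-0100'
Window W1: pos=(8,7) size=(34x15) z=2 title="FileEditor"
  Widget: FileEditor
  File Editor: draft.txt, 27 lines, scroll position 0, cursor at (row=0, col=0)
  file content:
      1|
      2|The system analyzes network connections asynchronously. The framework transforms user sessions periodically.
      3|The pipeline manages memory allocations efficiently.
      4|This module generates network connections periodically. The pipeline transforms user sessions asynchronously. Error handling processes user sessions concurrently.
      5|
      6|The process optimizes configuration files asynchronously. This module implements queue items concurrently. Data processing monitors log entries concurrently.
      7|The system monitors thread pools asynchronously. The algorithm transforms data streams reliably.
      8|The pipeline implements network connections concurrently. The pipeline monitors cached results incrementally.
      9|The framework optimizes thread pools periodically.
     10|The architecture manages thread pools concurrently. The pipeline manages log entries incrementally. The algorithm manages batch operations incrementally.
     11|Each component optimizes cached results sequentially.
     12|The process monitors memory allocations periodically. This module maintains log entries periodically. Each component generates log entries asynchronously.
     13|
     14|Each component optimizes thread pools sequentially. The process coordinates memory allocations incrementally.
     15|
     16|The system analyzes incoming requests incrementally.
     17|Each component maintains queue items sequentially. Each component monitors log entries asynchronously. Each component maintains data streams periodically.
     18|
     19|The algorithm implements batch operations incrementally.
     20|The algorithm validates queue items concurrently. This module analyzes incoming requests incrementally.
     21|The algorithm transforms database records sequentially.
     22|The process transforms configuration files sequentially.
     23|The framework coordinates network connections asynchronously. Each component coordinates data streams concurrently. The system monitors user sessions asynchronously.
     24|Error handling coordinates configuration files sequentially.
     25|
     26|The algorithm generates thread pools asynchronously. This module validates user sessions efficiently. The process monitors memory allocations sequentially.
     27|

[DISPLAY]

                                               
━━━━━━━━━━━━━━━━━━━━━━━━━━━━━━━━━┓             
 FormWidget                      ┃             
─────────────────────────────────┨             
> Role:       [User            ▼]┃             
  Public:     [ ]                ┃             
  Region:     [Asia            ▼]┃             
  Statu┏━━━━━━━━━━━━━━━━━━━━━━━━━━━━━━━━┓      
  Prior┃ FileEditor                     ┃      
  Phone┠────────────────────────────────┨      
  Theme┃█                              ▲┃      
  Email┃The system analyzes network con█┃      
       ┃The pipeline manages memory all░┃      
       ┃This module generates network c░┃      
       ┃                               ░┃      
       ┃The process optimizes configura░┃      
       ┃The system monitors thread pool░┃      
━━━━━━━┃The pipeline implements network░┃      
       ┃The framework optimizes thread ░┃      
       ┃The architecture manages thread░┃      
       ┃Each component optimizes cached▼┃      


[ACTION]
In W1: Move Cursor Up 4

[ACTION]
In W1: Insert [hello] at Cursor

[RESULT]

                                               
━━━━━━━━━━━━━━━━━━━━━━━━━━━━━━━━━┓             
 FormWidget                      ┃             
─────────────────────────────────┨             
> Role:       [User            ▼]┃             
  Public:     [ ]                ┃             
  Region:     [Asia            ▼]┃             
  Statu┏━━━━━━━━━━━━━━━━━━━━━━━━━━━━━━━━┓      
  Prior┃ FileEditor                     ┃      
  Phone┠────────────────────────────────┨      
  Theme┃hello█                         ▲┃      
  Email┃The system analyzes network con█┃      
       ┃The pipeline manages memory all░┃      
       ┃This module generates network c░┃      
       ┃                               ░┃      
       ┃The process optimizes configura░┃      
       ┃The system monitors thread pool░┃      
━━━━━━━┃The pipeline implements network░┃      
       ┃The framework optimizes thread ░┃      
       ┃The architecture manages thread░┃      
       ┃Each component optimizes cached▼┃      


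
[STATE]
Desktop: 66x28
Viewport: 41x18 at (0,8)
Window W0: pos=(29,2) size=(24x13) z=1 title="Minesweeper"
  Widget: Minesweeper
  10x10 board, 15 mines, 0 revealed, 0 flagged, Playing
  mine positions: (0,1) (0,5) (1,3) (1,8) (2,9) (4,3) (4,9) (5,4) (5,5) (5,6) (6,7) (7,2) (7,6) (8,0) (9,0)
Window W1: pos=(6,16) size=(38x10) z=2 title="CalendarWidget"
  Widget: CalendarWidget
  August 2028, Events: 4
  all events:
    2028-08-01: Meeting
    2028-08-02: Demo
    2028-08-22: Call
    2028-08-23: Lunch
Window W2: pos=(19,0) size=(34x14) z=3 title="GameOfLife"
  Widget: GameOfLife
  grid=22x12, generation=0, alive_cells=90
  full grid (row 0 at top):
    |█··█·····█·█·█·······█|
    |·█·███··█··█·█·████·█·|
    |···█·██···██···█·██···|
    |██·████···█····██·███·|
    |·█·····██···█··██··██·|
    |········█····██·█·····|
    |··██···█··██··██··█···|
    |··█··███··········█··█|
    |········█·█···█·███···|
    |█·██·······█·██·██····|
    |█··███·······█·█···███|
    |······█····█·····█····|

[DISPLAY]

                   ┃········█····██·█····
                   ┃··██···█··██··██··█··
                   ┃··█··███··········█··
                   ┃········█·█···█·███··
                   ┃█·██·······█·██·██···
                   ┗━━━━━━━━━━━━━━━━━━━━━
                             ┗━━━━━━━━━━━
                                         
      ┏━━━━━━━━━━━━━━━━━━━━━━━━━━━━━━━━━━
      ┃ CalendarWidget                   
      ┠──────────────────────────────────
      ┃            August 2028           
      ┃Mo Tu We Th Fr Sa Su              
      ┃    1*  2*  3  4  5  6            
      ┃ 7  8  9 10 11 12 13              
      ┃14 15 16 17 18 19 20              
      ┃21 22* 23* 24 25 26 27            
      ┗━━━━━━━━━━━━━━━━━━━━━━━━━━━━━━━━━━


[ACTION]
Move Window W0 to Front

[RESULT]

                   ┃········█┃■■■■■■■■■■ 
                   ┃··██···█·┃■■■■■■■■■■ 
                   ┃··█··███·┃■■■■■■■■■■ 
                   ┃········█┃■■■■■■■■■■ 
                   ┃█·██·····┃■■■■■■■■■■ 
                   ┗━━━━━━━━━┃■■■■■■■■■■ 
                             ┗━━━━━━━━━━━
                                         
      ┏━━━━━━━━━━━━━━━━━━━━━━━━━━━━━━━━━━
      ┃ CalendarWidget                   
      ┠──────────────────────────────────
      ┃            August 2028           
      ┃Mo Tu We Th Fr Sa Su              
      ┃    1*  2*  3  4  5  6            
      ┃ 7  8  9 10 11 12 13              
      ┃14 15 16 17 18 19 20              
      ┃21 22* 23* 24 25 26 27            
      ┗━━━━━━━━━━━━━━━━━━━━━━━━━━━━━━━━━━


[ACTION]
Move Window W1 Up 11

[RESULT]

      ┃            ┃········█┃■■■■■■■■■■ 
      ┃Mo Tu We Th ┃··██···█·┃■■■■■■■■■■ 
      ┃    1*  2*  ┃··█··███·┃■■■■■■■■■■ 
      ┃ 7  8  9 10 ┃········█┃■■■■■■■■■■ 
      ┃14 15 16 17 ┃█·██·····┃■■■■■■■■■■ 
      ┃21 22* 23* 2┗━━━━━━━━━┃■■■■■■■■■■ 
      ┗━━━━━━━━━━━━━━━━━━━━━━┗━━━━━━━━━━━
                                         
                                         
                                         
                                         
                                         
                                         
                                         
                                         
                                         
                                         
                                         


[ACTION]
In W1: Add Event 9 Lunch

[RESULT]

      ┃            ┃········█┃■■■■■■■■■■ 
      ┃Mo Tu We Th ┃··██···█·┃■■■■■■■■■■ 
      ┃    1*  2*  ┃··█··███·┃■■■■■■■■■■ 
      ┃ 7  8  9* 10┃········█┃■■■■■■■■■■ 
      ┃14 15 16 17 ┃█·██·····┃■■■■■■■■■■ 
      ┃21 22* 23* 2┗━━━━━━━━━┃■■■■■■■■■■ 
      ┗━━━━━━━━━━━━━━━━━━━━━━┗━━━━━━━━━━━
                                         
                                         
                                         
                                         
                                         
                                         
                                         
                                         
                                         
                                         
                                         


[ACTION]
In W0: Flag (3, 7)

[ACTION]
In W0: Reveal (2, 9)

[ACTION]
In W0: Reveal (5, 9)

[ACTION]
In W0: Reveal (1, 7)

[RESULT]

      ┃            ┃········█┃■■■■■■■⚑■■ 
      ┃Mo Tu We Th ┃··██···█·┃■■■✹■■■■■✹ 
      ┃    1*  2*  ┃··█··███·┃■■■■✹✹✹■■■ 
      ┃ 7  8  9* 10┃········█┃■■■■■■■✹■■ 
      ┃14 15 16 17 ┃█·██·····┃■■✹■■■✹■■■ 
      ┃21 22* 23* 2┗━━━━━━━━━┃✹■■■■■■■■■ 
      ┗━━━━━━━━━━━━━━━━━━━━━━┗━━━━━━━━━━━
                                         
                                         
                                         
                                         
                                         
                                         
                                         
                                         
                                         
                                         
                                         


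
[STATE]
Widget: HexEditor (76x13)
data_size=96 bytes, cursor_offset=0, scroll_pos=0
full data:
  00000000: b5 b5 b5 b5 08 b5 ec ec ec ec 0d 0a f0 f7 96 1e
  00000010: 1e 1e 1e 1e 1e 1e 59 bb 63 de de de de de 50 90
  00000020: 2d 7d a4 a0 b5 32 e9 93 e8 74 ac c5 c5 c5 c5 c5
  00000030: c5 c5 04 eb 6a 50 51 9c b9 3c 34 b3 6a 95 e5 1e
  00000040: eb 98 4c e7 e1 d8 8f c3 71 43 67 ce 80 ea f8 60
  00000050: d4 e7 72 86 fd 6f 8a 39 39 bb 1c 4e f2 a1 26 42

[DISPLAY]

00000000  B5 b5 b5 b5 08 b5 ec ec  ec ec 0d 0a f0 f7 96 1e  |...............
00000010  1e 1e 1e 1e 1e 1e 59 bb  63 de de de de de 50 90  |......Y.c.....P
00000020  2d 7d a4 a0 b5 32 e9 93  e8 74 ac c5 c5 c5 c5 c5  |-}...2...t.....
00000030  c5 c5 04 eb 6a 50 51 9c  b9 3c 34 b3 6a 95 e5 1e  |....jPQ..<4.j..
00000040  eb 98 4c e7 e1 d8 8f c3  71 43 67 ce 80 ea f8 60  |..L.....qCg....
00000050  d4 e7 72 86 fd 6f 8a 39  39 bb 1c 4e f2 a1 26 42  |..r..o.99..N..&
                                                                            
                                                                            
                                                                            
                                                                            
                                                                            
                                                                            
                                                                            


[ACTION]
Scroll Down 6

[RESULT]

00000050  d4 e7 72 86 fd 6f 8a 39  39 bb 1c 4e f2 a1 26 42  |..r..o.99..N..&
                                                                            
                                                                            
                                                                            
                                                                            
                                                                            
                                                                            
                                                                            
                                                                            
                                                                            
                                                                            
                                                                            
                                                                            


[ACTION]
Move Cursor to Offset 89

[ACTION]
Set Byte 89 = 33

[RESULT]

00000050  d4 e7 72 86 fd 6f 8a 39  39 33 1c 4e f2 a1 26 42  |..r..o.993.N..&
                                                                            
                                                                            
                                                                            
                                                                            
                                                                            
                                                                            
                                                                            
                                                                            
                                                                            
                                                                            
                                                                            
                                                                            


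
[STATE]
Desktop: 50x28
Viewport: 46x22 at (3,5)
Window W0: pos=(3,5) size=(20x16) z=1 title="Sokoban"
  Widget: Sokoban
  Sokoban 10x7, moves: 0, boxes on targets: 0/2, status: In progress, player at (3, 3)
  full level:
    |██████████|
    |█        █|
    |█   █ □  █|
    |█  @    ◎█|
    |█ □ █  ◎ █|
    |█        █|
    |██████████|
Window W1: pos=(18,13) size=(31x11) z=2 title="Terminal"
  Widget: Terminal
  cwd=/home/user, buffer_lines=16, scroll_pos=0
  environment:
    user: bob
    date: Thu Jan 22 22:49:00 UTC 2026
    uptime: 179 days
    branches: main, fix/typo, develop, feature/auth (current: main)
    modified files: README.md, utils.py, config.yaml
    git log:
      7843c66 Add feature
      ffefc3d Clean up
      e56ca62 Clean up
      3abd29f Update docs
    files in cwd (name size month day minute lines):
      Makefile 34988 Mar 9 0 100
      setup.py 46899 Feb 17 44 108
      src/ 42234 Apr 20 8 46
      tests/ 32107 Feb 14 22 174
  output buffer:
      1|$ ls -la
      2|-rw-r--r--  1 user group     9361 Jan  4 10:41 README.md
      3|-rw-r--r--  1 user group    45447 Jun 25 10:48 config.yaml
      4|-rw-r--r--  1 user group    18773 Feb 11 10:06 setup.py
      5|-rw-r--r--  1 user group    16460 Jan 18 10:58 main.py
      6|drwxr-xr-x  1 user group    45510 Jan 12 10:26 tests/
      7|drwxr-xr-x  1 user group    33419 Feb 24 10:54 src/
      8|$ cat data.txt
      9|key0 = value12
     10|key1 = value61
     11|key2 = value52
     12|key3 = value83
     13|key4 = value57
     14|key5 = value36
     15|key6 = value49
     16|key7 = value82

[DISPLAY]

┏━━━━━━━━━━━━━━━━━━┓                          
┃ Sokoban          ┃                          
┠──────────────────┨                          
┃██████████        ┃                          
┃█        █        ┃                          
┃█   █ □  █        ┃                          
┃█  @    ◎█        ┃                          
┃█ □ █  ◎ █        ┃                          
┃█        █    ┏━━━━━━━━━━━━━━━━━━━━━━━━━━━━━┓
┃██████████    ┃ Terminal                    ┃
┃Moves: 0  0/2 ┠─────────────────────────────┨
┃              ┃$ ls -la                     ┃
┃              ┃-rw-r--r--  1 user group     ┃
┃              ┃-rw-r--r--  1 user group    4┃
┃              ┃-rw-r--r--  1 user group    1┃
┗━━━━━━━━━━━━━━┃-rw-r--r--  1 user group    1┃
               ┃drwxr-xr-x  1 user group    4┃
               ┃drwxr-xr-x  1 user group    3┃
               ┗━━━━━━━━━━━━━━━━━━━━━━━━━━━━━┛
                                              
                                              
                                              


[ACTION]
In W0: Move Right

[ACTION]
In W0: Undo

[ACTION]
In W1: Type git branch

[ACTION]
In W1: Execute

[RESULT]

┏━━━━━━━━━━━━━━━━━━┓                          
┃ Sokoban          ┃                          
┠──────────────────┨                          
┃██████████        ┃                          
┃█        █        ┃                          
┃█   █ □  █        ┃                          
┃█  @    ◎█        ┃                          
┃█ □ █  ◎ █        ┃                          
┃█        █    ┏━━━━━━━━━━━━━━━━━━━━━━━━━━━━━┓
┃██████████    ┃ Terminal                    ┃
┃Moves: 0  0/2 ┠─────────────────────────────┨
┃              ┃key7 = value82               ┃
┃              ┃$ git branch                 ┃
┃              ┃* main                       ┃
┃              ┃  fix/typo                   ┃
┗━━━━━━━━━━━━━━┃  develop                    ┃
               ┃  feature/auth               ┃
               ┃$ █                          ┃
               ┗━━━━━━━━━━━━━━━━━━━━━━━━━━━━━┛
                                              
                                              
                                              


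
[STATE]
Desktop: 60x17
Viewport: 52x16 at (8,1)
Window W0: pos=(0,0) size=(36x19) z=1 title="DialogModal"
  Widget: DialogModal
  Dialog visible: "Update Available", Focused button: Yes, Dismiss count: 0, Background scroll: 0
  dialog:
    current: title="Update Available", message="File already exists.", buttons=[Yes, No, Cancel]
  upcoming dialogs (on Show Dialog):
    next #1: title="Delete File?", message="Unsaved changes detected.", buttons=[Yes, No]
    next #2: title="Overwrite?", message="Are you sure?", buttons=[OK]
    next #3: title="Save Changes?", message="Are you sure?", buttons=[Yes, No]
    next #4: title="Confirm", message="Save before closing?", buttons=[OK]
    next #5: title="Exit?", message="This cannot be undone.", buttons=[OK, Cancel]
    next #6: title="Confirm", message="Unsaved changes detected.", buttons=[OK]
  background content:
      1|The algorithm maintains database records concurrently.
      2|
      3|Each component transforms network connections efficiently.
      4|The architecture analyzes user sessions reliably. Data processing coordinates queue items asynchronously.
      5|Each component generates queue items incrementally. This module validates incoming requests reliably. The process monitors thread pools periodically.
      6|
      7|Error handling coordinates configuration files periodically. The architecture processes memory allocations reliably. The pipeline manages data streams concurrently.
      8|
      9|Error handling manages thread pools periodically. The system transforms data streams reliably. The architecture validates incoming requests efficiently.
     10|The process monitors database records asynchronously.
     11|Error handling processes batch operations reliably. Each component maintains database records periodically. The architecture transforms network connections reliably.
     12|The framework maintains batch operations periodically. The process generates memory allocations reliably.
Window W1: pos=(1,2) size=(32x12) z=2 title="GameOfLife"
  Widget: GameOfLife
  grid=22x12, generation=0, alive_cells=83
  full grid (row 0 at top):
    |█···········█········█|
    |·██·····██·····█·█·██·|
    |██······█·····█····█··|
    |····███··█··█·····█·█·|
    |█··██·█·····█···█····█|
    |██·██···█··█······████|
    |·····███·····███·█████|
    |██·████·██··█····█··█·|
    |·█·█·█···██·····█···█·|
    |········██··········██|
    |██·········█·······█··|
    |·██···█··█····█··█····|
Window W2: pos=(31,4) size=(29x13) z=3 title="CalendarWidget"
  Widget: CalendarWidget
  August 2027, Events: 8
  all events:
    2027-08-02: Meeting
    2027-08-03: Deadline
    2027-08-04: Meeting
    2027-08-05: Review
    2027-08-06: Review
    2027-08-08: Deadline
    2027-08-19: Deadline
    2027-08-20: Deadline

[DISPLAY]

Modal                      ┃                        
━━━━━━━━━━━━━━━━━━━━━━━━┓──┨                        
fLife                   ┃ r┃                        
───────────────────────┏━━━━━━━━━━━━━━━━━━━━━━━━━━━┓
                       ┃ CalendarWidget            ┃
··█·····█····█··       ┠───────────────────────────┨
█··█··█·····█·█·       ┃        August 2027        ┃
█·····█···█····█       ┃Mo Tu We Th Fr Sa Su       ┃
··█··█······████       ┃                   1       ┃
██·····███·█████       ┃ 2*  3*  4*  5*  6*  7  8* ┃
█·██··█····█··█·       ┃ 9 10 11 12 13 14 15       ┃
···██·····█···█·       ┃16 17 18 19* 20* 21 22     ┃
━━━━━━━━━━━━━━━━━━━━━━━┃23 24 25 26 27 28 29       ┃
mework maintains batch ┃30 31                      ┃
                       ┃                           ┃
                       ┗━━━━━━━━━━━━━━━━━━━━━━━━━━━┛


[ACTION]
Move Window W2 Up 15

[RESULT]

Modal                  ┃ CalendarWidget            ┃
━━━━━━━━━━━━━━━━━━━━━━━┠───────────────────────────┨
fLife                  ┃        August 2027        ┃
───────────────────────┃Mo Tu We Th Fr Sa Su       ┃
                       ┃                   1       ┃
··█·····█····█··       ┃ 2*  3*  4*  5*  6*  7  8* ┃
█··█··█·····█·█·       ┃ 9 10 11 12 13 14 15       ┃
█·····█···█····█       ┃16 17 18 19* 20* 21 22     ┃
··█··█······████       ┃23 24 25 26 27 28 29       ┃
██·····███·█████       ┃30 31                      ┃
█·██··█····█··█·       ┃                           ┃
···██·····█···█·       ┗━━━━━━━━━━━━━━━━━━━━━━━━━━━┛
━━━━━━━━━━━━━━━━━━━━━━━━┛pe┃                        
mework maintains batch oper┃                        
                           ┃                        
                           ┃                        


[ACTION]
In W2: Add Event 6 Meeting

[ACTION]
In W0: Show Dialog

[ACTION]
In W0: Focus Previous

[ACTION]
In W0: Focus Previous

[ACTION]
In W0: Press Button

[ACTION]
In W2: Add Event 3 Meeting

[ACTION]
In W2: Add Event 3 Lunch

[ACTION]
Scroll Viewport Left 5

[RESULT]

ialogModal                  ┃ CalendarWidget        
━━━━━━━━━━━━━━━━━━━━━━━━━━━━┠───────────────────────
GameOfLife                  ┃        August 2027    
────────────────────────────┃Mo Tu We Th Fr Sa Su   
en: 0                       ┃                   1   
█······█·····█····█··       ┃ 2*  3*  4*  5*  6*  7 
···███··█··█·····█·█·       ┃ 9 10 11 12 13 14 15   
··██·█·····█···█····█       ┃16 17 18 19* 20* 21 22 
█·██···█··█······████       ┃23 24 25 26 27 28 29   
····███·····███·█████       ┃30 31                  
█·████·██··█····█··█·       ┃                       
█·█·█···██·····█···█·       ┗━━━━━━━━━━━━━━━━━━━━━━━
━━━━━━━━━━━━━━━━━━━━━━━━━━━━━┛pe┃                   
e framework maintains batch oper┃                   
                                ┃                   
                                ┃                   


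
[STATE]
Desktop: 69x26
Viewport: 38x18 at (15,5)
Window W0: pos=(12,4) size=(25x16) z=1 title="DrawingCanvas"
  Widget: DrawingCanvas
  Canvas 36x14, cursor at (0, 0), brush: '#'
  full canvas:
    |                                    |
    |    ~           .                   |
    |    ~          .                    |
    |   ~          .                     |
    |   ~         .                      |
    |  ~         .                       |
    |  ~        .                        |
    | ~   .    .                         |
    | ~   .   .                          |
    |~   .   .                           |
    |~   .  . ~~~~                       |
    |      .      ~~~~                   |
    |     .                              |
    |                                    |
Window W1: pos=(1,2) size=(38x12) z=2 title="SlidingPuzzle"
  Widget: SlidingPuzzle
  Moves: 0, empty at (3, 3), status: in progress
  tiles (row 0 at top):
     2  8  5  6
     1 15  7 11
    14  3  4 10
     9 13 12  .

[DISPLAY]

──┬────┐               ┃              
5 │  6 │               ┃              
──┼────┤               ┃              
7 │ 11 │               ┃              
──┼────┤               ┃              
4 │ 10 │               ┃              
──┼────┤               ┃              
2 │    │               ┃              
━━━━━━━━━━━━━━━━━━━━━━━┛              
   .    .            ┃                
   .   .             ┃                
  .   .              ┃                
  .  . ~~~~          ┃                
    .      ~~~~      ┃                
━━━━━━━━━━━━━━━━━━━━━┛                
                                      
                                      
                                      


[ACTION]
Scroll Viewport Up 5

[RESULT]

                                      
                                      
━━━━━━━━━━━━━━━━━━━━━━━┓              
e                      ┃              
───────────────────────┨              
──┬────┐               ┃              
5 │  6 │               ┃              
──┼────┤               ┃              
7 │ 11 │               ┃              
──┼────┤               ┃              
4 │ 10 │               ┃              
──┼────┤               ┃              
2 │    │               ┃              
━━━━━━━━━━━━━━━━━━━━━━━┛              
   .    .            ┃                
   .   .             ┃                
  .   .              ┃                
  .  . ~~~~          ┃                


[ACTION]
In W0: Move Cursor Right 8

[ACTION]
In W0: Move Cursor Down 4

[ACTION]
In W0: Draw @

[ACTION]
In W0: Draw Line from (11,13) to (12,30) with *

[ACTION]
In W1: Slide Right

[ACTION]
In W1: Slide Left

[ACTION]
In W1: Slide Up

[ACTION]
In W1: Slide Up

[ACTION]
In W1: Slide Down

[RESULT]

                                      
                                      
━━━━━━━━━━━━━━━━━━━━━━━┓              
e                      ┃              
───────────────────────┨              
──┬────┐               ┃              
5 │  6 │               ┃              
──┼────┤               ┃              
7 │ 11 │               ┃              
──┼────┤               ┃              
4 │    │               ┃              
──┼────┤               ┃              
2 │ 10 │               ┃              
━━━━━━━━━━━━━━━━━━━━━━━┛              
   .    .            ┃                
   .   .             ┃                
  .   .              ┃                
  .  . ~~~~          ┃                
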